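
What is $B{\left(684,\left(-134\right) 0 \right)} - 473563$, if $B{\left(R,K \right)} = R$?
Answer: $-472879$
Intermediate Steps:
$B{\left(684,\left(-134\right) 0 \right)} - 473563 = 684 - 473563 = -472879$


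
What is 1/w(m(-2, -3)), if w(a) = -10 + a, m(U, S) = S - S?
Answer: -⅒ ≈ -0.10000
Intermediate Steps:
m(U, S) = 0
1/w(m(-2, -3)) = 1/(-10 + 0) = 1/(-10) = -⅒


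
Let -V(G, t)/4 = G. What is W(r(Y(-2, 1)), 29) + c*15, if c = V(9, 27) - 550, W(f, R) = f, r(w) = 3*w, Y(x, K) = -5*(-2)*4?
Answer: -8670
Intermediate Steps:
V(G, t) = -4*G
Y(x, K) = 40 (Y(x, K) = 10*4 = 40)
c = -586 (c = -4*9 - 550 = -36 - 550 = -586)
W(r(Y(-2, 1)), 29) + c*15 = 3*40 - 586*15 = 120 - 8790 = -8670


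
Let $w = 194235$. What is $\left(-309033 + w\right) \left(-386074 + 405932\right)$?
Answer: $-2279658684$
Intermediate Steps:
$\left(-309033 + w\right) \left(-386074 + 405932\right) = \left(-309033 + 194235\right) \left(-386074 + 405932\right) = \left(-114798\right) 19858 = -2279658684$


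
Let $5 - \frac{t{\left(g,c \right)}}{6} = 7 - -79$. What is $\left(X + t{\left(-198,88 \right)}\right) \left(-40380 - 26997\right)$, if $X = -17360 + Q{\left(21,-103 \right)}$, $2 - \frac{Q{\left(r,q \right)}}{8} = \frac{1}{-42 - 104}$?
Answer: $\frac{87696959922}{73} \approx 1.2013 \cdot 10^{9}$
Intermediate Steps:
$Q{\left(r,q \right)} = \frac{1172}{73}$ ($Q{\left(r,q \right)} = 16 - \frac{8}{-42 - 104} = 16 - \frac{8}{-146} = 16 - - \frac{4}{73} = 16 + \frac{4}{73} = \frac{1172}{73}$)
$X = - \frac{1266108}{73}$ ($X = -17360 + \frac{1172}{73} = - \frac{1266108}{73} \approx -17344.0$)
$t{\left(g,c \right)} = -486$ ($t{\left(g,c \right)} = 30 - 6 \left(7 - -79\right) = 30 - 6 \left(7 + 79\right) = 30 - 516 = -486$)
$\left(X + t{\left(-198,88 \right)}\right) \left(-40380 - 26997\right) = \left(- \frac{1266108}{73} - 486\right) \left(-40380 - 26997\right) = \left(- \frac{1301586}{73}\right) \left(-67377\right) = \frac{87696959922}{73}$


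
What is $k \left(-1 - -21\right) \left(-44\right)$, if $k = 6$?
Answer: $-5280$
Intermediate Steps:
$k \left(-1 - -21\right) \left(-44\right) = 6 \left(-1 - -21\right) \left(-44\right) = 6 \left(-1 + 21\right) \left(-44\right) = 6 \cdot 20 \left(-44\right) = 120 \left(-44\right) = -5280$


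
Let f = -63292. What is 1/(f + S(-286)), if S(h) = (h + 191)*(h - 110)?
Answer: -1/25672 ≈ -3.8953e-5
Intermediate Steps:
S(h) = (-110 + h)*(191 + h) (S(h) = (191 + h)*(-110 + h) = (-110 + h)*(191 + h))
1/(f + S(-286)) = 1/(-63292 + (-21010 + (-286)**2 + 81*(-286))) = 1/(-63292 + (-21010 + 81796 - 23166)) = 1/(-63292 + 37620) = 1/(-25672) = -1/25672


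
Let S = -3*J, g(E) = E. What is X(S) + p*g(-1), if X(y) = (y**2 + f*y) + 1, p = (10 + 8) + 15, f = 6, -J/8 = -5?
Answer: 13648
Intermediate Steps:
J = 40 (J = -8*(-5) = 40)
p = 33 (p = 18 + 15 = 33)
S = -120 (S = -3*40 = -120)
X(y) = 1 + y**2 + 6*y (X(y) = (y**2 + 6*y) + 1 = 1 + y**2 + 6*y)
X(S) + p*g(-1) = (1 + (-120)**2 + 6*(-120)) + 33*(-1) = (1 + 14400 - 720) - 33 = 13681 - 33 = 13648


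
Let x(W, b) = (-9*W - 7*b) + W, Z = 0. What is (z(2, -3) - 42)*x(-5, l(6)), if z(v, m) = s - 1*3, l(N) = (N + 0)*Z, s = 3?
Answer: -1680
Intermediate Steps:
l(N) = 0 (l(N) = (N + 0)*0 = N*0 = 0)
z(v, m) = 0 (z(v, m) = 3 - 1*3 = 3 - 3 = 0)
x(W, b) = -8*W - 7*b
(z(2, -3) - 42)*x(-5, l(6)) = (0 - 42)*(-8*(-5) - 7*0) = -42*(40 + 0) = -42*40 = -1680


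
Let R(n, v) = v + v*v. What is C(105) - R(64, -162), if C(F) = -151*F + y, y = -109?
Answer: -42046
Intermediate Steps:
R(n, v) = v + v²
C(F) = -109 - 151*F (C(F) = -151*F - 109 = -109 - 151*F)
C(105) - R(64, -162) = (-109 - 151*105) - (-162)*(1 - 162) = (-109 - 15855) - (-162)*(-161) = -15964 - 1*26082 = -15964 - 26082 = -42046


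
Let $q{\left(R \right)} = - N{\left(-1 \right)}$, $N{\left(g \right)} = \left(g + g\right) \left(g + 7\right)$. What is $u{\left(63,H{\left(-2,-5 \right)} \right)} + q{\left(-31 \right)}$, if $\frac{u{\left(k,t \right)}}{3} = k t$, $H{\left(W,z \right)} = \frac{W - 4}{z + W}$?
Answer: $174$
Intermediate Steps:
$H{\left(W,z \right)} = \frac{-4 + W}{W + z}$
$N{\left(g \right)} = 2 g \left(7 + g\right)$
$q{\left(R \right)} = 12$ ($q{\left(R \right)} = - 2 \left(-1\right) \left(7 - 1\right) = - 2 \left(-1\right) 6 = \left(-1\right) \left(-12\right) = 12$)
$u{\left(k,t \right)} = 3 k t$
$u{\left(63,H{\left(-2,-5 \right)} \right)} + q{\left(-31 \right)} = 3 \cdot 63 \frac{-4 - 2}{-2 - 5} + 12 = 3 \cdot 63 \frac{1}{-7} \left(-6\right) + 12 = 3 \cdot 63 \left(\left(- \frac{1}{7}\right) \left(-6\right)\right) + 12 = 3 \cdot 63 \cdot \frac{6}{7} + 12 = 162 + 12 = 174$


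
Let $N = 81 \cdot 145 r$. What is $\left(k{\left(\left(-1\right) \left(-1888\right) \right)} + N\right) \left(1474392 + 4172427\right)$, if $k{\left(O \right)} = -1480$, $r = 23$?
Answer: $1517046158445$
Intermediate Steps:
$N = 270135$ ($N = 81 \cdot 145 \cdot 23 = 11745 \cdot 23 = 270135$)
$\left(k{\left(\left(-1\right) \left(-1888\right) \right)} + N\right) \left(1474392 + 4172427\right) = \left(-1480 + 270135\right) \left(1474392 + 4172427\right) = 268655 \cdot 5646819 = 1517046158445$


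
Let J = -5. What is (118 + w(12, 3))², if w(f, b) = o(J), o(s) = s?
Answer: 12769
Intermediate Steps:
w(f, b) = -5
(118 + w(12, 3))² = (118 - 5)² = 113² = 12769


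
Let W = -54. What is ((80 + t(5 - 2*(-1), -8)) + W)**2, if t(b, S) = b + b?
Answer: 1600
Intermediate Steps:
t(b, S) = 2*b
((80 + t(5 - 2*(-1), -8)) + W)**2 = ((80 + 2*(5 - 2*(-1))) - 54)**2 = ((80 + 2*(5 + 2)) - 54)**2 = ((80 + 2*7) - 54)**2 = ((80 + 14) - 54)**2 = (94 - 54)**2 = 40**2 = 1600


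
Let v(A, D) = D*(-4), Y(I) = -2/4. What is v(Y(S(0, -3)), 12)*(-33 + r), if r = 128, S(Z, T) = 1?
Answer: -4560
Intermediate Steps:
Y(I) = -½ (Y(I) = -2*¼ = -½)
v(A, D) = -4*D
v(Y(S(0, -3)), 12)*(-33 + r) = (-4*12)*(-33 + 128) = -48*95 = -4560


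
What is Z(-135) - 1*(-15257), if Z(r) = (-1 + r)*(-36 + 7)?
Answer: 19201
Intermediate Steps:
Z(r) = 29 - 29*r (Z(r) = (-1 + r)*(-29) = 29 - 29*r)
Z(-135) - 1*(-15257) = (29 - 29*(-135)) - 1*(-15257) = (29 + 3915) + 15257 = 3944 + 15257 = 19201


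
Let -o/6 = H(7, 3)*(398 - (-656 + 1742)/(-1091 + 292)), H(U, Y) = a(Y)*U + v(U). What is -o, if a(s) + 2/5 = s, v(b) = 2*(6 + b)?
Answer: 24888864/235 ≈ 1.0591e+5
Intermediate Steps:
v(b) = 12 + 2*b
a(s) = -⅖ + s
H(U, Y) = 12 + 2*U + U*(-⅖ + Y) (H(U, Y) = (-⅖ + Y)*U + (12 + 2*U) = U*(-⅖ + Y) + (12 + 2*U) = 12 + 2*U + U*(-⅖ + Y))
o = -24888864/235 (o = -6*(12 + (8/5)*7 + 7*3)*(398 - (-656 + 1742)/(-1091 + 292)) = -6*(12 + 56/5 + 21)*(398 - 1086/(-799)) = -1326*(398 - 1086*(-1)/799)/5 = -1326*(398 - 1*(-1086/799))/5 = -1326*(398 + 1086/799)/5 = -1326*319088/(5*799) = -6*4148144/235 = -24888864/235 ≈ -1.0591e+5)
-o = -1*(-24888864/235) = 24888864/235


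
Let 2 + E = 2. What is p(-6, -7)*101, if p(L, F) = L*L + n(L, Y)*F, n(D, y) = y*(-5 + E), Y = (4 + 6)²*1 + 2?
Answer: 364206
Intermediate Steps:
E = 0 (E = -2 + 2 = 0)
Y = 102 (Y = 10²*1 + 2 = 100*1 + 2 = 100 + 2 = 102)
n(D, y) = -5*y (n(D, y) = y*(-5 + 0) = y*(-5) = -5*y)
p(L, F) = L² - 510*F (p(L, F) = L*L + (-5*102)*F = L² - 510*F)
p(-6, -7)*101 = ((-6)² - 510*(-7))*101 = (36 + 3570)*101 = 3606*101 = 364206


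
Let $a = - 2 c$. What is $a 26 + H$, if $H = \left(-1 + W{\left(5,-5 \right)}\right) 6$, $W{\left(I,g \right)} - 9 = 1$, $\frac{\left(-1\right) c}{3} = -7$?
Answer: $-1038$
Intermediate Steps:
$c = 21$ ($c = \left(-3\right) \left(-7\right) = 21$)
$W{\left(I,g \right)} = 10$ ($W{\left(I,g \right)} = 9 + 1 = 10$)
$a = -42$ ($a = \left(-2\right) 21 = -42$)
$H = 54$ ($H = \left(-1 + 10\right) 6 = 9 \cdot 6 = 54$)
$a 26 + H = \left(-42\right) 26 + 54 = -1092 + 54 = -1038$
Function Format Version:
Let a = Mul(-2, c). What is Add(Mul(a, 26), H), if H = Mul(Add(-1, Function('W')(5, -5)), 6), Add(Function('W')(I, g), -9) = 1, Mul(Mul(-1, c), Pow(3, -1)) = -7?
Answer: -1038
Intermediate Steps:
c = 21 (c = Mul(-3, -7) = 21)
Function('W')(I, g) = 10 (Function('W')(I, g) = Add(9, 1) = 10)
a = -42 (a = Mul(-2, 21) = -42)
H = 54 (H = Mul(Add(-1, 10), 6) = Mul(9, 6) = 54)
Add(Mul(a, 26), H) = Add(Mul(-42, 26), 54) = Add(-1092, 54) = -1038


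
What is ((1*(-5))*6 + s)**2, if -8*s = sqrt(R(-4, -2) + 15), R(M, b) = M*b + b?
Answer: (240 + sqrt(21))**2/64 ≈ 934.70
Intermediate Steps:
R(M, b) = b + M*b
s = -sqrt(21)/8 (s = -sqrt(-2*(1 - 4) + 15)/8 = -sqrt(-2*(-3) + 15)/8 = -sqrt(6 + 15)/8 = -sqrt(21)/8 ≈ -0.57282)
((1*(-5))*6 + s)**2 = ((1*(-5))*6 - sqrt(21)/8)**2 = (-5*6 - sqrt(21)/8)**2 = (-30 - sqrt(21)/8)**2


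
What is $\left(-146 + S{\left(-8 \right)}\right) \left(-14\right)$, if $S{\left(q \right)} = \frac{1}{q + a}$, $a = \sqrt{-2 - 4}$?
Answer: $\frac{10228}{5} + \frac{i \sqrt{6}}{5} \approx 2045.6 + 0.4899 i$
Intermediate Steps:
$a = i \sqrt{6}$ ($a = \sqrt{-6} = i \sqrt{6} \approx 2.4495 i$)
$S{\left(q \right)} = \frac{1}{q + i \sqrt{6}}$
$\left(-146 + S{\left(-8 \right)}\right) \left(-14\right) = \left(-146 + \frac{1}{-8 + i \sqrt{6}}\right) \left(-14\right) = 2044 - \frac{14}{-8 + i \sqrt{6}}$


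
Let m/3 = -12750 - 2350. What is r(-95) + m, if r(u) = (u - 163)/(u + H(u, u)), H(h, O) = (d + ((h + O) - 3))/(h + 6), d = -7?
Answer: -373928538/8255 ≈ -45297.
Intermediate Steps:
H(h, O) = (-10 + O + h)/(6 + h) (H(h, O) = (-7 + ((h + O) - 3))/(h + 6) = (-7 + ((O + h) - 3))/(6 + h) = (-7 + (-3 + O + h))/(6 + h) = (-10 + O + h)/(6 + h))
r(u) = (-163 + u)/(u + (-10 + 2*u)/(6 + u)) (r(u) = (u - 163)/(u + (-10 + u + u)/(6 + u)) = (-163 + u)/(u + (-10 + 2*u)/(6 + u)))
m = -45300 (m = 3*(-12750 - 2350) = 3*(-15100) = -45300)
r(-95) + m = (-163 - 95)*(6 - 95)/(-10 + 2*(-95) - 95*(6 - 95)) - 45300 = -258*(-89)/(-10 - 190 - 95*(-89)) - 45300 = -258*(-89)/(-10 - 190 + 8455) - 45300 = -258*(-89)/8255 - 45300 = (1/8255)*(-258)*(-89) - 45300 = 22962/8255 - 45300 = -373928538/8255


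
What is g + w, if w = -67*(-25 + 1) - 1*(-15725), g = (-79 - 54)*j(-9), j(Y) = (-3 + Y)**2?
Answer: -1819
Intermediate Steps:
g = -19152 (g = (-79 - 54)*(-3 - 9)**2 = -133*(-12)**2 = -133*144 = -19152)
w = 17333 (w = -67*(-24) + 15725 = 1608 + 15725 = 17333)
g + w = -19152 + 17333 = -1819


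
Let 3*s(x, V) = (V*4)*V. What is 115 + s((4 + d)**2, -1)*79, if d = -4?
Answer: 661/3 ≈ 220.33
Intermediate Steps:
s(x, V) = 4*V**2/3 (s(x, V) = ((V*4)*V)/3 = ((4*V)*V)/3 = (4*V**2)/3 = 4*V**2/3)
115 + s((4 + d)**2, -1)*79 = 115 + ((4/3)*(-1)**2)*79 = 115 + ((4/3)*1)*79 = 115 + (4/3)*79 = 115 + 316/3 = 661/3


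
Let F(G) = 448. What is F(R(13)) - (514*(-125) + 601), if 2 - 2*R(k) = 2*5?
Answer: 64097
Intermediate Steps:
R(k) = -4 (R(k) = 1 - 5 = -4)
F(R(13)) - (514*(-125) + 601) = 448 - (514*(-125) + 601) = 448 - (-64250 + 601) = 448 - 1*(-63649) = 448 + 63649 = 64097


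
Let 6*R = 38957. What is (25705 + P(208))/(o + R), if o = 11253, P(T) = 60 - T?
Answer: 153342/106475 ≈ 1.4402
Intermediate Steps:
R = 38957/6 (R = (⅙)*38957 = 38957/6 ≈ 6492.8)
(25705 + P(208))/(o + R) = (25705 + (60 - 1*208))/(11253 + 38957/6) = (25705 + (60 - 208))/(106475/6) = (25705 - 148)*(6/106475) = 25557*(6/106475) = 153342/106475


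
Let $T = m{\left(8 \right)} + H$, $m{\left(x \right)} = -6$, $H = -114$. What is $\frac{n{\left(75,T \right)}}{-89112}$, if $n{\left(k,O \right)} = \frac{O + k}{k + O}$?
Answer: $- \frac{1}{89112} \approx -1.1222 \cdot 10^{-5}$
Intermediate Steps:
$T = -120$ ($T = -6 - 114 = -120$)
$n{\left(k,O \right)} = 1$ ($n{\left(k,O \right)} = \frac{O + k}{O + k} = 1$)
$\frac{n{\left(75,T \right)}}{-89112} = 1 \frac{1}{-89112} = 1 \left(- \frac{1}{89112}\right) = - \frac{1}{89112}$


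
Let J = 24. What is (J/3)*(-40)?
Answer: -320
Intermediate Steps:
(J/3)*(-40) = (24/3)*(-40) = ((⅓)*24)*(-40) = 8*(-40) = -320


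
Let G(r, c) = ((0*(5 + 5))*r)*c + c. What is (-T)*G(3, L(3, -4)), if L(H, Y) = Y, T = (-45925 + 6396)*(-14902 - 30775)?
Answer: 7222264532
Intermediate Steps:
T = 1805566133 (T = -39529*(-45677) = 1805566133)
G(r, c) = c (G(r, c) = ((0*10)*r)*c + c = (0*r)*c + c = 0*c + c = 0 + c = c)
(-T)*G(3, L(3, -4)) = -1*1805566133*(-4) = -1805566133*(-4) = 7222264532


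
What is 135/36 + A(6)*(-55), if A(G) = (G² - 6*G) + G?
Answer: -1305/4 ≈ -326.25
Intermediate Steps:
A(G) = G² - 5*G
135/36 + A(6)*(-55) = 135/36 + (6*(-5 + 6))*(-55) = 135*(1/36) + (6*1)*(-55) = 15/4 + 6*(-55) = 15/4 - 330 = -1305/4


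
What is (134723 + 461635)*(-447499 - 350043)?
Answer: -475620552036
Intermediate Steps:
(134723 + 461635)*(-447499 - 350043) = 596358*(-797542) = -475620552036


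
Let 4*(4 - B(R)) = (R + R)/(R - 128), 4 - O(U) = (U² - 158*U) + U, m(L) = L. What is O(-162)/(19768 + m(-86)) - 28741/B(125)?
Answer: -1700890799/1466309 ≈ -1160.0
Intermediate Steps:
O(U) = 4 - U² + 157*U (O(U) = 4 - ((U² - 158*U) + U) = 4 - (U² - 157*U) = 4 + (-U² + 157*U) = 4 - U² + 157*U)
B(R) = 4 - R/(2*(-128 + R)) (B(R) = 4 - (R + R)/(4*(R - 128)) = 4 - 2*R/(4*(-128 + R)) = 4 - R/(2*(-128 + R)))
O(-162)/(19768 + m(-86)) - 28741/B(125) = (4 - 1*(-162)² + 157*(-162))/(19768 - 86) - 28741*2*(-128 + 125)/(-1024 + 7*125) = (4 - 1*26244 - 25434)/19682 - 28741*(-6/(-1024 + 875)) = (4 - 26244 - 25434)*(1/19682) - 28741/((½)*(-⅓)*(-149)) = -51674*1/19682 - 28741/149/6 = -25837/9841 - 28741*6/149 = -25837/9841 - 172446/149 = -1700890799/1466309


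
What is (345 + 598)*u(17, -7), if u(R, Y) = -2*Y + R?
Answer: 29233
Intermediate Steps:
u(R, Y) = R - 2*Y
(345 + 598)*u(17, -7) = (345 + 598)*(17 - 2*(-7)) = 943*(17 + 14) = 943*31 = 29233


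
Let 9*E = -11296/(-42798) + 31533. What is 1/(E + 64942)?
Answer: 192591/13182025037 ≈ 1.4610e-5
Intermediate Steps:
E = 674780315/192591 (E = (-11296/(-42798) + 31533)/9 = (-11296*(-1/42798) + 31533)/9 = (5648/21399 + 31533)/9 = (⅑)*(674780315/21399) = 674780315/192591 ≈ 3503.7)
1/(E + 64942) = 1/(674780315/192591 + 64942) = 1/(13182025037/192591) = 192591/13182025037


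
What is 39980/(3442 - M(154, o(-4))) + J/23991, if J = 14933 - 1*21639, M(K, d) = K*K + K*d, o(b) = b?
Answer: -545493364/235807539 ≈ -2.3133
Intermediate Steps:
M(K, d) = K² + K*d
J = -6706 (J = 14933 - 21639 = -6706)
39980/(3442 - M(154, o(-4))) + J/23991 = 39980/(3442 - 154*(154 - 4)) - 6706/23991 = 39980/(3442 - 154*150) - 6706*1/23991 = 39980/(3442 - 1*23100) - 6706/23991 = 39980/(3442 - 23100) - 6706/23991 = 39980/(-19658) - 6706/23991 = 39980*(-1/19658) - 6706/23991 = -19990/9829 - 6706/23991 = -545493364/235807539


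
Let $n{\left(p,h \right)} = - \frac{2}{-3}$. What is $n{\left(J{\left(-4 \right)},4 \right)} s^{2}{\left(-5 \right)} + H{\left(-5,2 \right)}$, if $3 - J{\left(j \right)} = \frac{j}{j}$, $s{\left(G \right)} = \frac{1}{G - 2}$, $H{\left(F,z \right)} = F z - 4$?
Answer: $- \frac{2056}{147} \approx -13.986$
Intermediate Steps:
$H{\left(F,z \right)} = -4 + F z$
$s{\left(G \right)} = \frac{1}{-2 + G}$
$J{\left(j \right)} = 2$ ($J{\left(j \right)} = 3 - \frac{j}{j} = 3 - 1 = 2$)
$n{\left(p,h \right)} = \frac{2}{3}$ ($n{\left(p,h \right)} = \left(-2\right) \left(- \frac{1}{3}\right) = \frac{2}{3}$)
$n{\left(J{\left(-4 \right)},4 \right)} s^{2}{\left(-5 \right)} + H{\left(-5,2 \right)} = \frac{2 \left(\frac{1}{-2 - 5}\right)^{2}}{3} - 14 = \frac{2 \left(\frac{1}{-7}\right)^{2}}{3} - 14 = \frac{2 \left(- \frac{1}{7}\right)^{2}}{3} - 14 = \frac{2}{3} \cdot \frac{1}{49} - 14 = \frac{2}{147} - 14 = - \frac{2056}{147}$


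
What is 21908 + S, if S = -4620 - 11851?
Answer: 5437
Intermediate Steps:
S = -16471
21908 + S = 21908 - 16471 = 5437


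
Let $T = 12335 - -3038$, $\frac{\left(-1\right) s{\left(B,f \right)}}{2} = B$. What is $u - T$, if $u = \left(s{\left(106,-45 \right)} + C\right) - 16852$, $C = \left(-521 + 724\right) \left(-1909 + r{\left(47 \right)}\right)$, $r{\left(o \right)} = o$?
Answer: $-410423$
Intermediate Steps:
$s{\left(B,f \right)} = - 2 B$
$T = 15373$ ($T = 12335 + 3038 = 15373$)
$C = -377986$ ($C = \left(-521 + 724\right) \left(-1909 + 47\right) = 203 \left(-1862\right) = -377986$)
$u = -395050$ ($u = \left(\left(-2\right) 106 - 377986\right) - 16852 = \left(-212 - 377986\right) - 16852 = -378198 - 16852 = -395050$)
$u - T = -395050 - 15373 = -410423$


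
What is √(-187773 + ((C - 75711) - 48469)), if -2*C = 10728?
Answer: I*√317317 ≈ 563.31*I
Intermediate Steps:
C = -5364 (C = -½*10728 = -5364)
√(-187773 + ((C - 75711) - 48469)) = √(-187773 + ((-5364 - 75711) - 48469)) = √(-187773 + (-81075 - 48469)) = √(-187773 - 129544) = √(-317317) = I*√317317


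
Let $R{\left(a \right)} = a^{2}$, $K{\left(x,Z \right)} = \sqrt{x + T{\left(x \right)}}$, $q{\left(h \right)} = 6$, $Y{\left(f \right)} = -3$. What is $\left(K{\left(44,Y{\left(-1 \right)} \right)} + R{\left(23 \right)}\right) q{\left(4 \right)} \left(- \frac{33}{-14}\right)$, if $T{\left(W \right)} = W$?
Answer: $\frac{52371}{7} + \frac{198 \sqrt{22}}{7} \approx 7614.2$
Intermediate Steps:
$K{\left(x,Z \right)} = \sqrt{2} \sqrt{x}$ ($K{\left(x,Z \right)} = \sqrt{x + x} = \sqrt{2 x} = \sqrt{2} \sqrt{x}$)
$\left(K{\left(44,Y{\left(-1 \right)} \right)} + R{\left(23 \right)}\right) q{\left(4 \right)} \left(- \frac{33}{-14}\right) = \left(\sqrt{2} \sqrt{44} + 23^{2}\right) 6 \left(- \frac{33}{-14}\right) = \left(\sqrt{2} \cdot 2 \sqrt{11} + 529\right) 6 \left(\left(-33\right) \left(- \frac{1}{14}\right)\right) = \left(2 \sqrt{22} + 529\right) 6 \cdot \frac{33}{14} = \left(529 + 2 \sqrt{22}\right) \frac{99}{7} = \frac{52371}{7} + \frac{198 \sqrt{22}}{7}$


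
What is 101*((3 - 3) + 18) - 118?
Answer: 1700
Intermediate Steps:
101*((3 - 3) + 18) - 118 = 101*(0 + 18) - 118 = 101*18 - 118 = 1818 - 118 = 1700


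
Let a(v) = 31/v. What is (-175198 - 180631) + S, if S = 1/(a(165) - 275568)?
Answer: -16179078138346/45468689 ≈ -3.5583e+5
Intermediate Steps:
S = -165/45468689 (S = 1/(31/165 - 275568) = 1/(-45468689/165) = -165/45468689 ≈ -3.6289e-6)
(-175198 - 180631) + S = (-175198 - 180631) - 165/45468689 = -355829 - 165/45468689 = -16179078138346/45468689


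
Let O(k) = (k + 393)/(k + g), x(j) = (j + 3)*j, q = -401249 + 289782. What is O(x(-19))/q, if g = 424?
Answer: -697/81147976 ≈ -8.5892e-6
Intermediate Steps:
q = -111467
x(j) = j*(3 + j) (x(j) = (3 + j)*j = j*(3 + j))
O(k) = (393 + k)/(424 + k) (O(k) = (k + 393)/(k + 424) = (393 + k)/(424 + k))
O(x(-19))/q = ((393 - 19*(3 - 19))/(424 - 19*(3 - 19)))/(-111467) = ((393 - 19*(-16))/(424 - 19*(-16)))*(-1/111467) = ((393 + 304)/(424 + 304))*(-1/111467) = (697/728)*(-1/111467) = -697/81147976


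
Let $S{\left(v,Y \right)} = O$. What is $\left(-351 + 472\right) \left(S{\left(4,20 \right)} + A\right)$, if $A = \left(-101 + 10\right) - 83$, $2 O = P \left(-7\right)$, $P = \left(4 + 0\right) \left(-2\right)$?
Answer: $-17666$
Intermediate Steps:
$P = -8$ ($P = 4 \left(-2\right) = -8$)
$O = 28$ ($O = \frac{\left(-8\right) \left(-7\right)}{2} = \frac{1}{2} \cdot 56 = 28$)
$A = -174$ ($A = -91 - 83 = -174$)
$S{\left(v,Y \right)} = 28$
$\left(-351 + 472\right) \left(S{\left(4,20 \right)} + A\right) = \left(-351 + 472\right) \left(28 - 174\right) = 121 \left(-146\right) = -17666$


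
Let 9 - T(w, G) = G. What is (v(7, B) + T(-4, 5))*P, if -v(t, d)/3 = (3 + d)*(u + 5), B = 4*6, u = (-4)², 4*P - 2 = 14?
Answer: -6788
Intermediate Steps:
P = 4 (P = ½ + (¼)*14 = ½ + 7/2 = 4)
u = 16
B = 24
v(t, d) = -189 - 63*d (v(t, d) = -3*(3 + d)*(16 + 5) = -3*(3 + d)*21 = -3*(63 + 21*d) = -189 - 63*d)
T(w, G) = 9 - G
(v(7, B) + T(-4, 5))*P = ((-189 - 63*24) + (9 - 1*5))*4 = ((-189 - 1512) + (9 - 5))*4 = (-1701 + 4)*4 = -1697*4 = -6788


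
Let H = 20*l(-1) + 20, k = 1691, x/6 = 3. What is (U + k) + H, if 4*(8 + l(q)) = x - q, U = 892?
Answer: 2538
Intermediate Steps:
x = 18 (x = 6*3 = 18)
l(q) = -7/2 - q/4 (l(q) = -8 + (18 - q)/4 = -8 + (9/2 - q/4) = -7/2 - q/4)
H = -45 (H = 20*(-7/2 - ¼*(-1)) + 20 = 20*(-7/2 + ¼) + 20 = 20*(-13/4) + 20 = -65 + 20 = -45)
(U + k) + H = (892 + 1691) - 45 = 2583 - 45 = 2538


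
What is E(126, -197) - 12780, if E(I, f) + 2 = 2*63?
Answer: -12656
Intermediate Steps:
E(I, f) = 124 (E(I, f) = -2 + 2*63 = -2 + 126 = 124)
E(126, -197) - 12780 = 124 - 12780 = -12656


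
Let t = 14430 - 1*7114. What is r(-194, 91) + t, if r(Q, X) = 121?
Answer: 7437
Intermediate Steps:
t = 7316 (t = 14430 - 7114 = 7316)
r(-194, 91) + t = 121 + 7316 = 7437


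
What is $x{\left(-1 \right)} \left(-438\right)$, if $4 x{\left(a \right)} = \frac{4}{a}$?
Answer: $438$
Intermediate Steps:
$x{\left(a \right)} = \frac{1}{a}$ ($x{\left(a \right)} = \frac{4 \frac{1}{a}}{4} = \frac{1}{a}$)
$x{\left(-1 \right)} \left(-438\right) = \frac{1}{-1} \left(-438\right) = \left(-1\right) \left(-438\right) = 438$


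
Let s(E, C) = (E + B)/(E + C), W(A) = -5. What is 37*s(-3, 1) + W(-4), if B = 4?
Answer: -47/2 ≈ -23.500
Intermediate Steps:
s(E, C) = (4 + E)/(C + E) (s(E, C) = (E + 4)/(E + C) = (4 + E)/(C + E))
37*s(-3, 1) + W(-4) = 37*((4 - 3)/(1 - 3)) - 5 = 37*(1/(-2)) - 5 = 37*(-½*1) - 5 = 37*(-½) - 5 = -37/2 - 5 = -47/2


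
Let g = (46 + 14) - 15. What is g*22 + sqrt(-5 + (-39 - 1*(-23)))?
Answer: 990 + I*sqrt(21) ≈ 990.0 + 4.5826*I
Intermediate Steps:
g = 45 (g = 60 - 15 = 45)
g*22 + sqrt(-5 + (-39 - 1*(-23))) = 45*22 + sqrt(-5 + (-39 - 1*(-23))) = 990 + sqrt(-5 + (-39 + 23)) = 990 + sqrt(-5 - 16) = 990 + sqrt(-21) = 990 + I*sqrt(21)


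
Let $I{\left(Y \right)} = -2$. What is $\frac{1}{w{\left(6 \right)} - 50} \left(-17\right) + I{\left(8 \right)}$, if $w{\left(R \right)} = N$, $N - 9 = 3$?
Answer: $- \frac{59}{38} \approx -1.5526$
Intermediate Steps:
$N = 12$ ($N = 9 + 3 = 12$)
$w{\left(R \right)} = 12$
$\frac{1}{w{\left(6 \right)} - 50} \left(-17\right) + I{\left(8 \right)} = \frac{1}{12 - 50} \left(-17\right) - 2 = \frac{1}{-38} \left(-17\right) - 2 = \left(- \frac{1}{38}\right) \left(-17\right) - 2 = \frac{17}{38} - 2 = - \frac{59}{38}$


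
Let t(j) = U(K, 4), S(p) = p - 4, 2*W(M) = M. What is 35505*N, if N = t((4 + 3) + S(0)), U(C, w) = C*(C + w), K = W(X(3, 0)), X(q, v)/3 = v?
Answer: 0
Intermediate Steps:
X(q, v) = 3*v
W(M) = M/2
K = 0 (K = (3*0)/2 = (½)*0 = 0)
S(p) = -4 + p
t(j) = 0 (t(j) = 0*(0 + 4) = 0*4 = 0)
N = 0
35505*N = 35505*0 = 0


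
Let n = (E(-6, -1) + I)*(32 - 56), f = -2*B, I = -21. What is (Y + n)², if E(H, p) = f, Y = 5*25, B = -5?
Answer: 151321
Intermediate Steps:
Y = 125
f = 10 (f = -2*(-5) = 10)
E(H, p) = 10
n = 264 (n = (10 - 21)*(32 - 56) = -11*(-24) = 264)
(Y + n)² = (125 + 264)² = 389² = 151321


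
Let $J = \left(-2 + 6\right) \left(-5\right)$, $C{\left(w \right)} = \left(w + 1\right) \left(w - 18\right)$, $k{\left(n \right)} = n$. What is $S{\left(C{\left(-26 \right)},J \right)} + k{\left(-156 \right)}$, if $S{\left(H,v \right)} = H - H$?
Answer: $-156$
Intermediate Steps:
$C{\left(w \right)} = \left(1 + w\right) \left(-18 + w\right)$
$J = -20$ ($J = 4 \left(-5\right) = -20$)
$S{\left(H,v \right)} = 0$
$S{\left(C{\left(-26 \right)},J \right)} + k{\left(-156 \right)} = 0 - 156 = -156$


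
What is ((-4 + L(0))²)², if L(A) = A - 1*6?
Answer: 10000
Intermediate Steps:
L(A) = -6 + A (L(A) = A - 6 = -6 + A)
((-4 + L(0))²)² = ((-4 + (-6 + 0))²)² = ((-4 - 6)²)² = ((-10)²)² = 100² = 10000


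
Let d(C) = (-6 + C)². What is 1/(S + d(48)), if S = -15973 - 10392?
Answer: -1/24601 ≈ -4.0649e-5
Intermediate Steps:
S = -26365
1/(S + d(48)) = 1/(-26365 + (-6 + 48)²) = 1/(-26365 + 42²) = 1/(-26365 + 1764) = 1/(-24601) = -1/24601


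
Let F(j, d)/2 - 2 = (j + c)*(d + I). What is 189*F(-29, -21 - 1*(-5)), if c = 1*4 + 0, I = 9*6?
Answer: -358344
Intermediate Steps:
I = 54
c = 4 (c = 4 + 0 = 4)
F(j, d) = 4 + 2*(4 + j)*(54 + d) (F(j, d) = 4 + 2*((j + 4)*(d + 54)) = 4 + 2*((4 + j)*(54 + d)) = 4 + 2*(4 + j)*(54 + d))
189*F(-29, -21 - 1*(-5)) = 189*(436 + 8*(-21 - 1*(-5)) + 108*(-29) + 2*(-21 - 1*(-5))*(-29)) = 189*(436 + 8*(-21 + 5) - 3132 + 2*(-21 + 5)*(-29)) = 189*(436 + 8*(-16) - 3132 + 2*(-16)*(-29)) = 189*(436 - 128 - 3132 + 928) = 189*(-1896) = -358344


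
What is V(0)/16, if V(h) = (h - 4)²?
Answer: 1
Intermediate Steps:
V(h) = (-4 + h)²
V(0)/16 = (-4 + 0)²/16 = (1/16)*(-4)² = (1/16)*16 = 1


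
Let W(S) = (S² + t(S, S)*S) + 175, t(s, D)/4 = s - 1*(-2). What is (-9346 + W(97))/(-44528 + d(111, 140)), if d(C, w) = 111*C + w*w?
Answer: -38650/12607 ≈ -3.0658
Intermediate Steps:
t(s, D) = 8 + 4*s (t(s, D) = 4*(s - 1*(-2)) = 4*(s + 2) = 4*(2 + s) = 8 + 4*s)
d(C, w) = w² + 111*C (d(C, w) = 111*C + w² = w² + 111*C)
W(S) = 175 + S² + S*(8 + 4*S) (W(S) = (S² + (8 + 4*S)*S) + 175 = (S² + S*(8 + 4*S)) + 175 = 175 + S² + S*(8 + 4*S))
(-9346 + W(97))/(-44528 + d(111, 140)) = (-9346 + (175 + 5*97² + 8*97))/(-44528 + (140² + 111*111)) = (-9346 + (175 + 5*9409 + 776))/(-44528 + (19600 + 12321)) = (-9346 + (175 + 47045 + 776))/(-44528 + 31921) = (-9346 + 47996)/(-12607) = 38650*(-1/12607) = -38650/12607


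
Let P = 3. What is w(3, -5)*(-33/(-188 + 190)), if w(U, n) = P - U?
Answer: 0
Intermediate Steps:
w(U, n) = 3 - U
w(3, -5)*(-33/(-188 + 190)) = (3 - 1*3)*(-33/(-188 + 190)) = (3 - 3)*(-33/2) = 0*((½)*(-33)) = 0*(-33/2) = 0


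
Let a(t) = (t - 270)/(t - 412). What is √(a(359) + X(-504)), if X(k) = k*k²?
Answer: I*√359619600493/53 ≈ 11315.0*I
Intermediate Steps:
a(t) = (-270 + t)/(-412 + t)
X(k) = k³
√(a(359) + X(-504)) = √((-270 + 359)/(-412 + 359) + (-504)³) = √(89/(-53) - 128024064) = √(-1/53*89 - 128024064) = √(-89/53 - 128024064) = √(-6785275481/53) = I*√359619600493/53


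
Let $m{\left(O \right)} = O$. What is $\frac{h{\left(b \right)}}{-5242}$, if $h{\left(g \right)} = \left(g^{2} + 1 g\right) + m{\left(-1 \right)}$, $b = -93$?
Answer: $- \frac{8555}{5242} \approx -1.632$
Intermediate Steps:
$h{\left(g \right)} = -1 + g + g^{2}$ ($h{\left(g \right)} = \left(g^{2} + 1 g\right) - 1 = \left(g^{2} + g\right) - 1 = \left(g + g^{2}\right) - 1 = -1 + g + g^{2}$)
$\frac{h{\left(b \right)}}{-5242} = \frac{-1 - 93 + \left(-93\right)^{2}}{-5242} = \left(-1 - 93 + 8649\right) \left(- \frac{1}{5242}\right) = 8555 \left(- \frac{1}{5242}\right) = - \frac{8555}{5242}$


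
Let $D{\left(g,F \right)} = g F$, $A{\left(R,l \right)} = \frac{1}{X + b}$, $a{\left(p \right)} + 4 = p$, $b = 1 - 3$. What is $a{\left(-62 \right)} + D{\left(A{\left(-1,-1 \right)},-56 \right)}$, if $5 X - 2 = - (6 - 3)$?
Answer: $- \frac{446}{11} \approx -40.545$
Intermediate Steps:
$b = -2$
$a{\left(p \right)} = -4 + p$
$X = - \frac{1}{5}$ ($X = \frac{2}{5} + \frac{\left(-1\right) \left(6 - 3\right)}{5} = \frac{2}{5} + \frac{\left(-1\right) 3}{5} = \frac{2}{5} + \frac{1}{5} \left(-3\right) = \frac{2}{5} - \frac{3}{5} = - \frac{1}{5} \approx -0.2$)
$A{\left(R,l \right)} = - \frac{5}{11}$ ($A{\left(R,l \right)} = \frac{1}{- \frac{1}{5} - 2} = \frac{1}{- \frac{11}{5}} = - \frac{5}{11}$)
$D{\left(g,F \right)} = F g$
$a{\left(-62 \right)} + D{\left(A{\left(-1,-1 \right)},-56 \right)} = \left(-4 - 62\right) - - \frac{280}{11} = -66 + \frac{280}{11} = - \frac{446}{11}$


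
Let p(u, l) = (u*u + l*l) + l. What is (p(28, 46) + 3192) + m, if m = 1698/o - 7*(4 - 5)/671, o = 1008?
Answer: 692115533/112728 ≈ 6139.7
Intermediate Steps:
p(u, l) = l + l² + u² (p(u, l) = (u² + l²) + l = (l² + u²) + l = l + l² + u²)
m = 191069/112728 (m = 1698/1008 - 7*(4 - 5)/671 = 1698*(1/1008) - 7*(-1)*(1/671) = 283/168 + 7*(1/671) = 283/168 + 7/671 = 191069/112728 ≈ 1.6950)
(p(28, 46) + 3192) + m = ((46 + 46² + 28²) + 3192) + 191069/112728 = ((46 + 2116 + 784) + 3192) + 191069/112728 = (2946 + 3192) + 191069/112728 = 6138 + 191069/112728 = 692115533/112728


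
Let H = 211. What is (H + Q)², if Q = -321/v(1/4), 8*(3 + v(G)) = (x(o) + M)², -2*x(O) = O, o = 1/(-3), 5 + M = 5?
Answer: 75372760681/744769 ≈ 1.0120e+5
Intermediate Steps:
M = 0 (M = -5 + 5 = 0)
o = -⅓ ≈ -0.33333
x(O) = -O/2
v(G) = -863/288 (v(G) = -3 + (-½*(-⅓) + 0)²/8 = -3 + (⅙ + 0)²/8 = -3 + (⅙)²/8 = -3 + (⅛)*(1/36) = -3 + 1/288 = -863/288)
Q = 92448/863 (Q = -321/(-863/288) = -321*(-288/863) = 92448/863 ≈ 107.12)
(H + Q)² = (211 + 92448/863)² = (274541/863)² = 75372760681/744769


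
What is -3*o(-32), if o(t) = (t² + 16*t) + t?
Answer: -1440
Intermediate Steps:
o(t) = t² + 17*t
-3*o(-32) = -(-96)*(17 - 32) = -(-96)*(-15) = -3*480 = -1440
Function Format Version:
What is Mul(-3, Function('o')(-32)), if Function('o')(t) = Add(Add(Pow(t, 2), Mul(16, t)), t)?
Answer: -1440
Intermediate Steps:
Function('o')(t) = Add(Pow(t, 2), Mul(17, t))
Mul(-3, Function('o')(-32)) = Mul(-3, Mul(-32, Add(17, -32))) = Mul(-3, Mul(-32, -15)) = Mul(-3, 480) = -1440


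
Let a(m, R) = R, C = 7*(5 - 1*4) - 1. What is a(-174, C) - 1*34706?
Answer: -34700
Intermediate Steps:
C = 6 (C = 7*(5 - 4) - 1 = 7*1 - 1 = 7 - 1 = 6)
a(-174, C) - 1*34706 = 6 - 1*34706 = 6 - 34706 = -34700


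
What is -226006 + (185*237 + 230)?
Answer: -181931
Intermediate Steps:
-226006 + (185*237 + 230) = -226006 + (43845 + 230) = -226006 + 44075 = -181931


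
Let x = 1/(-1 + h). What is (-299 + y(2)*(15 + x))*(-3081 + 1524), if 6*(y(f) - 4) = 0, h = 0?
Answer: 378351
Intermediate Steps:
y(f) = 4 (y(f) = 4 + (1/6)*0 = 4 + 0 = 4)
x = -1 (x = 1/(-1 + 0) = 1/(-1) = -1)
(-299 + y(2)*(15 + x))*(-3081 + 1524) = (-299 + 4*(15 - 1))*(-3081 + 1524) = (-299 + 4*14)*(-1557) = (-299 + 56)*(-1557) = -243*(-1557) = 378351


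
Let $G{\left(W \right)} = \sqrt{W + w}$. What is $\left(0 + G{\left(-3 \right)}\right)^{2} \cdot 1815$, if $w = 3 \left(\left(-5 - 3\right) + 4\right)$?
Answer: $-27225$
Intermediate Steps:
$w = -12$ ($w = 3 \left(-8 + 4\right) = 3 \left(-4\right) = -12$)
$G{\left(W \right)} = \sqrt{-12 + W}$ ($G{\left(W \right)} = \sqrt{W - 12} = \sqrt{-12 + W}$)
$\left(0 + G{\left(-3 \right)}\right)^{2} \cdot 1815 = \left(0 + \sqrt{-12 - 3}\right)^{2} \cdot 1815 = \left(0 + \sqrt{-15}\right)^{2} \cdot 1815 = \left(0 + i \sqrt{15}\right)^{2} \cdot 1815 = \left(i \sqrt{15}\right)^{2} \cdot 1815 = \left(-15\right) 1815 = -27225$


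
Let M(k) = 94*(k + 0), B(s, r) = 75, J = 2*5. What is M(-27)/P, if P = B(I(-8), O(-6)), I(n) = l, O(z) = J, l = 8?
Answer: -846/25 ≈ -33.840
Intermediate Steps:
J = 10
O(z) = 10
I(n) = 8
P = 75
M(k) = 94*k
M(-27)/P = (94*(-27))/75 = -2538*1/75 = -846/25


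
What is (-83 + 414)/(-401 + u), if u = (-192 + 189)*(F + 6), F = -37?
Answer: -331/308 ≈ -1.0747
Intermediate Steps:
u = 93 (u = (-192 + 189)*(-37 + 6) = -3*(-31) = 93)
(-83 + 414)/(-401 + u) = (-83 + 414)/(-401 + 93) = 331/(-308) = 331*(-1/308) = -331/308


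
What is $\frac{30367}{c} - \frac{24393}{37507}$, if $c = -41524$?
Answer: $- \frac{2151870001}{1557440668} \approx -1.3817$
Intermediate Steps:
$\frac{30367}{c} - \frac{24393}{37507} = \frac{30367}{-41524} - \frac{24393}{37507} = 30367 \left(- \frac{1}{41524}\right) - \frac{24393}{37507} = - \frac{30367}{41524} - \frac{24393}{37507} = - \frac{2151870001}{1557440668}$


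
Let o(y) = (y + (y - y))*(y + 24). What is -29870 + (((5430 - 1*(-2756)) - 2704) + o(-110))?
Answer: -14928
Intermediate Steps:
o(y) = y*(24 + y) (o(y) = (y + 0)*(24 + y) = y*(24 + y))
-29870 + (((5430 - 1*(-2756)) - 2704) + o(-110)) = -29870 + (((5430 - 1*(-2756)) - 2704) - 110*(24 - 110)) = -29870 + (((5430 + 2756) - 2704) - 110*(-86)) = -29870 + ((8186 - 2704) + 9460) = -29870 + (5482 + 9460) = -29870 + 14942 = -14928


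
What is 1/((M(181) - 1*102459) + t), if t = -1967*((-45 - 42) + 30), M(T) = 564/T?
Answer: 181/1749024 ≈ 0.00010349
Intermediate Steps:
t = 112119 (t = -1967*(-87 + 30) = -1967*(-57) = 112119)
1/((M(181) - 1*102459) + t) = 1/((564/181 - 1*102459) + 112119) = 1/((564*(1/181) - 102459) + 112119) = 1/((564/181 - 102459) + 112119) = 1/(-18544515/181 + 112119) = 1/(1749024/181) = 181/1749024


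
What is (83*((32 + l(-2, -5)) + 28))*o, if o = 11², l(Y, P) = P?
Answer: 552365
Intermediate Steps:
o = 121
(83*((32 + l(-2, -5)) + 28))*o = (83*((32 - 5) + 28))*121 = (83*(27 + 28))*121 = (83*55)*121 = 4565*121 = 552365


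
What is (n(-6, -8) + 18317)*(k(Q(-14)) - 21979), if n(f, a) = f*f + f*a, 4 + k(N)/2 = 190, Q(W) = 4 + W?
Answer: -397590407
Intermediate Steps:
k(N) = 372 (k(N) = -8 + 2*190 = -8 + 380 = 372)
n(f, a) = f**2 + a*f
(n(-6, -8) + 18317)*(k(Q(-14)) - 21979) = (-6*(-8 - 6) + 18317)*(372 - 21979) = (-6*(-14) + 18317)*(-21607) = (84 + 18317)*(-21607) = 18401*(-21607) = -397590407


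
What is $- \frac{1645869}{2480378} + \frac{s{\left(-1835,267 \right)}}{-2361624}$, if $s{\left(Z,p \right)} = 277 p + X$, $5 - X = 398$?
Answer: $- \frac{339116268267}{488143351156} \approx -0.69471$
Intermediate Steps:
$X = -393$ ($X = 5 - 398 = -393$)
$s{\left(Z,p \right)} = -393 + 277 p$ ($s{\left(Z,p \right)} = 277 p - 393 = -393 + 277 p$)
$- \frac{1645869}{2480378} + \frac{s{\left(-1835,267 \right)}}{-2361624} = - \frac{1645869}{2480378} + \frac{-393 + 277 \cdot 267}{-2361624} = \left(-1645869\right) \frac{1}{2480378} + \left(-393 + 73959\right) \left(- \frac{1}{2361624}\right) = - \frac{1645869}{2480378} + 73566 \left(- \frac{1}{2361624}\right) = - \frac{1645869}{2480378} - \frac{12261}{393604} = - \frac{339116268267}{488143351156}$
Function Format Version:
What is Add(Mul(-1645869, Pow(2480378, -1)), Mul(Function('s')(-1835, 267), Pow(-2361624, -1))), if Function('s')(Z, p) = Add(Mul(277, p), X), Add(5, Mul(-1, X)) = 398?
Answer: Rational(-339116268267, 488143351156) ≈ -0.69471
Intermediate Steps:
X = -393 (X = Add(5, Mul(-1, 398)) = Add(5, -398) = -393)
Function('s')(Z, p) = Add(-393, Mul(277, p)) (Function('s')(Z, p) = Add(Mul(277, p), -393) = Add(-393, Mul(277, p)))
Add(Mul(-1645869, Pow(2480378, -1)), Mul(Function('s')(-1835, 267), Pow(-2361624, -1))) = Add(Mul(-1645869, Pow(2480378, -1)), Mul(Add(-393, Mul(277, 267)), Pow(-2361624, -1))) = Add(Mul(-1645869, Rational(1, 2480378)), Mul(Add(-393, 73959), Rational(-1, 2361624))) = Add(Rational(-1645869, 2480378), Mul(73566, Rational(-1, 2361624))) = Add(Rational(-1645869, 2480378), Rational(-12261, 393604)) = Rational(-339116268267, 488143351156)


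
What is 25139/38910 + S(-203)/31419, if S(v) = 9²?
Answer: 88110439/135834810 ≈ 0.64866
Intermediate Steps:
S(v) = 81
25139/38910 + S(-203)/31419 = 25139/38910 + 81/31419 = 25139*(1/38910) + 81*(1/31419) = 25139/38910 + 9/3491 = 88110439/135834810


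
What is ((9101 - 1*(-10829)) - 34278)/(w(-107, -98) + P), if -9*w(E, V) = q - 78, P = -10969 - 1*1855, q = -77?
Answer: 129132/115261 ≈ 1.1203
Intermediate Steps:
P = -12824 (P = -10969 - 1855 = -12824)
w(E, V) = 155/9 (w(E, V) = -(-77 - 78)/9 = -1/9*(-155) = 155/9)
((9101 - 1*(-10829)) - 34278)/(w(-107, -98) + P) = ((9101 - 1*(-10829)) - 34278)/(155/9 - 12824) = ((9101 + 10829) - 34278)/(-115261/9) = (19930 - 34278)*(-9/115261) = -14348*(-9/115261) = 129132/115261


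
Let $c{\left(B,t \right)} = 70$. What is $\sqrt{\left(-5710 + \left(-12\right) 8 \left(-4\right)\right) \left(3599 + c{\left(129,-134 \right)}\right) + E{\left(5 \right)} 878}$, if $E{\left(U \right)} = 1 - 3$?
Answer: $5 i \sqrt{781714} \approx 4420.7 i$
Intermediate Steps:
$E{\left(U \right)} = -2$
$\sqrt{\left(-5710 + \left(-12\right) 8 \left(-4\right)\right) \left(3599 + c{\left(129,-134 \right)}\right) + E{\left(5 \right)} 878} = \sqrt{\left(-5710 + \left(-12\right) 8 \left(-4\right)\right) \left(3599 + 70\right) - 1756} = \sqrt{\left(-5710 - -384\right) 3669 - 1756} = \sqrt{\left(-5710 + 384\right) 3669 - 1756} = \sqrt{\left(-5326\right) 3669 - 1756} = \sqrt{-19541094 - 1756} = \sqrt{-19542850} = 5 i \sqrt{781714}$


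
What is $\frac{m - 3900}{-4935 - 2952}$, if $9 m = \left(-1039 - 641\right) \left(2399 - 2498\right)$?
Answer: $- \frac{4860}{2629} \approx -1.8486$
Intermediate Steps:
$m = 18480$ ($m = \frac{\left(-1039 - 641\right) \left(2399 - 2498\right)}{9} = \frac{\left(-1680\right) \left(-99\right)}{9} = \frac{1}{9} \cdot 166320 = 18480$)
$\frac{m - 3900}{-4935 - 2952} = \frac{18480 - 3900}{-4935 - 2952} = \frac{14580}{-7887} = 14580 \left(- \frac{1}{7887}\right) = - \frac{4860}{2629}$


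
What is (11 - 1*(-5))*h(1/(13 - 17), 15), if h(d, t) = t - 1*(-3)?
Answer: 288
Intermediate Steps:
h(d, t) = 3 + t (h(d, t) = t + 3 = 3 + t)
(11 - 1*(-5))*h(1/(13 - 17), 15) = (11 - 1*(-5))*(3 + 15) = (11 + 5)*18 = 16*18 = 288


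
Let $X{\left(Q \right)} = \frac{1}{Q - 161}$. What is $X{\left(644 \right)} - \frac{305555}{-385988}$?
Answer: $\frac{147969053}{186432204} \approx 0.79369$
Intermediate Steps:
$X{\left(Q \right)} = \frac{1}{-161 + Q}$
$X{\left(644 \right)} - \frac{305555}{-385988} = \frac{1}{-161 + 644} - \frac{305555}{-385988} = \frac{1}{483} - 305555 \left(- \frac{1}{385988}\right) = \frac{1}{483} - - \frac{305555}{385988} = \frac{1}{483} + \frac{305555}{385988} = \frac{147969053}{186432204}$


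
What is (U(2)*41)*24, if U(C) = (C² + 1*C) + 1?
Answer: 6888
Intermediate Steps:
U(C) = 1 + C + C² (U(C) = (C² + C) + 1 = (C + C²) + 1 = 1 + C + C²)
(U(2)*41)*24 = ((1 + 2 + 2²)*41)*24 = ((1 + 2 + 4)*41)*24 = (7*41)*24 = 287*24 = 6888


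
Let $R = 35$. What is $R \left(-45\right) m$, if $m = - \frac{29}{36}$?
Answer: $\frac{5075}{4} \approx 1268.8$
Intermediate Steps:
$m = - \frac{29}{36}$ ($m = \left(-29\right) \frac{1}{36} = - \frac{29}{36} \approx -0.80556$)
$R \left(-45\right) m = 35 \left(-45\right) \left(- \frac{29}{36}\right) = \left(-1575\right) \left(- \frac{29}{36}\right) = \frac{5075}{4}$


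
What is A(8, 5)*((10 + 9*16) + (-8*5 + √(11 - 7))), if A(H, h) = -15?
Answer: -1740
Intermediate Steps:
A(8, 5)*((10 + 9*16) + (-8*5 + √(11 - 7))) = -15*((10 + 9*16) + (-8*5 + √(11 - 7))) = -15*((10 + 144) + (-40 + √4)) = -15*(154 + (-40 + 2)) = -15*(154 - 38) = -15*116 = -1740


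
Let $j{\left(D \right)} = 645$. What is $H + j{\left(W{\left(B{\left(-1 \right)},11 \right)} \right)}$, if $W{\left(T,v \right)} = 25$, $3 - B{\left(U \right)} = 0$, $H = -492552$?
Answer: $-491907$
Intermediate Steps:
$B{\left(U \right)} = 3$ ($B{\left(U \right)} = 3 - 0 = 3 + 0 = 3$)
$H + j{\left(W{\left(B{\left(-1 \right)},11 \right)} \right)} = -492552 + 645 = -491907$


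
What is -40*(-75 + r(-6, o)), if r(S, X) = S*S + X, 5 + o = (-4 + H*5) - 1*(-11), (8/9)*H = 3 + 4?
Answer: -95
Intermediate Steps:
H = 63/8 (H = 9*(3 + 4)/8 = (9/8)*7 = 63/8 ≈ 7.8750)
o = 331/8 (o = -5 + ((-4 + (63/8)*5) - 1*(-11)) = -5 + ((-4 + 315/8) + 11) = -5 + (283/8 + 11) = -5 + 371/8 = 331/8 ≈ 41.375)
r(S, X) = X + S**2 (r(S, X) = S**2 + X = X + S**2)
-40*(-75 + r(-6, o)) = -40*(-75 + (331/8 + (-6)**2)) = -40*(-75 + (331/8 + 36)) = -40*(-75 + 619/8) = -40*19/8 = -95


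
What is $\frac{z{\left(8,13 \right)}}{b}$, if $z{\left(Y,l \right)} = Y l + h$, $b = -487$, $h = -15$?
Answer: $- \frac{89}{487} \approx -0.18275$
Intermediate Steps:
$z{\left(Y,l \right)} = -15 + Y l$ ($z{\left(Y,l \right)} = Y l - 15 = -15 + Y l$)
$\frac{z{\left(8,13 \right)}}{b} = \frac{-15 + 8 \cdot 13}{-487} = \left(-15 + 104\right) \left(- \frac{1}{487}\right) = 89 \left(- \frac{1}{487}\right) = - \frac{89}{487}$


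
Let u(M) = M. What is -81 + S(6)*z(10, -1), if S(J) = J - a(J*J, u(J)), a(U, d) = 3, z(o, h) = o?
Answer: -51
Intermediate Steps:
S(J) = -3 + J (S(J) = J - 1*3 = J - 3 = -3 + J)
-81 + S(6)*z(10, -1) = -81 + (-3 + 6)*10 = -81 + 3*10 = -81 + 30 = -51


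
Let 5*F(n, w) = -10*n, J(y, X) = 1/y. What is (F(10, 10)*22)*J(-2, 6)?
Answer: 220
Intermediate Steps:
F(n, w) = -2*n (F(n, w) = (-10*n)/5 = -2*n)
(F(10, 10)*22)*J(-2, 6) = (-2*10*22)/(-2) = -20*22*(-1/2) = -440*(-1/2) = 220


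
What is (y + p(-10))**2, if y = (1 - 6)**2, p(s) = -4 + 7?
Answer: 784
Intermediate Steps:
p(s) = 3
y = 25 (y = (-5)**2 = 25)
(y + p(-10))**2 = (25 + 3)**2 = 28**2 = 784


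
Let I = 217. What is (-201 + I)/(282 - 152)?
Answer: 8/65 ≈ 0.12308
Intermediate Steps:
(-201 + I)/(282 - 152) = (-201 + 217)/(282 - 152) = 16/130 = 16*(1/130) = 8/65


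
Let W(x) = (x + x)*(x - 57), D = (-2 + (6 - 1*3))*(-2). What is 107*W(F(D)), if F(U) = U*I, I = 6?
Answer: 177192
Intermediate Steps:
D = -2 (D = (-2 + (6 - 3))*(-2) = (-2 + 3)*(-2) = 1*(-2) = -2)
F(U) = 6*U (F(U) = U*6 = 6*U)
W(x) = 2*x*(-57 + x) (W(x) = (2*x)*(-57 + x) = 2*x*(-57 + x))
107*W(F(D)) = 107*(2*(6*(-2))*(-57 + 6*(-2))) = 107*(2*(-12)*(-57 - 12)) = 107*(2*(-12)*(-69)) = 107*1656 = 177192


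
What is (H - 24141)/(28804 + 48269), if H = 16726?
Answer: -7415/77073 ≈ -0.096207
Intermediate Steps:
(H - 24141)/(28804 + 48269) = (16726 - 24141)/(28804 + 48269) = -7415/77073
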